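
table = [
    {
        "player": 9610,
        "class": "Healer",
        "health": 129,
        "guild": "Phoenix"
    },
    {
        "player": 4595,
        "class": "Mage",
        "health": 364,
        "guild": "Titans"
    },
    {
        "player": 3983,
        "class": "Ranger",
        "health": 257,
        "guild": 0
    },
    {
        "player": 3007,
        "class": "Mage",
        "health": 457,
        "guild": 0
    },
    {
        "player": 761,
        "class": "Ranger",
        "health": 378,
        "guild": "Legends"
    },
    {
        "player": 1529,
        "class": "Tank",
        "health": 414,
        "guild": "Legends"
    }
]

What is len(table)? 6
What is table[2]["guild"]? 0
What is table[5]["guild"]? "Legends"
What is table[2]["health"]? 257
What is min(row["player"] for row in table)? 761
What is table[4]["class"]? "Ranger"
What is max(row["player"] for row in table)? 9610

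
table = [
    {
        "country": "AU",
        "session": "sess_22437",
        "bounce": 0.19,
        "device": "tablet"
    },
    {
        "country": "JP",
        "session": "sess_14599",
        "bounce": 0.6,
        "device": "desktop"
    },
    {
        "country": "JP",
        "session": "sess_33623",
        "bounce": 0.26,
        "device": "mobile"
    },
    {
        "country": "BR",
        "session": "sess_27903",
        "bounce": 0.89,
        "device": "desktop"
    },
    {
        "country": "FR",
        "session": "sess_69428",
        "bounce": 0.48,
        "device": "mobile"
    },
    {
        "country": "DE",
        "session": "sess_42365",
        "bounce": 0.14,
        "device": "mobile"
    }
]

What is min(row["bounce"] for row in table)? 0.14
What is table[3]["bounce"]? 0.89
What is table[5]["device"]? "mobile"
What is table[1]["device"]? "desktop"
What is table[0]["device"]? "tablet"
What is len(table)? 6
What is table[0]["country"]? "AU"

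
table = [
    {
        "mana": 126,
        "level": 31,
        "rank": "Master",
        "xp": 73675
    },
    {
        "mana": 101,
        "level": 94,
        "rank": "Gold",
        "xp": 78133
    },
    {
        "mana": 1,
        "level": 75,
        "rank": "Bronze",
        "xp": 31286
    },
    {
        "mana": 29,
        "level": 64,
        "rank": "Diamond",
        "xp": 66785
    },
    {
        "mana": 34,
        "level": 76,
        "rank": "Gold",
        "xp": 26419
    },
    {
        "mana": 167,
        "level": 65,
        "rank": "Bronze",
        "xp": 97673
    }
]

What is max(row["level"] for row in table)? 94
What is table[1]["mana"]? 101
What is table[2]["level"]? 75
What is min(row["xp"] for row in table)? 26419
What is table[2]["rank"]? "Bronze"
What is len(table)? 6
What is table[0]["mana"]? 126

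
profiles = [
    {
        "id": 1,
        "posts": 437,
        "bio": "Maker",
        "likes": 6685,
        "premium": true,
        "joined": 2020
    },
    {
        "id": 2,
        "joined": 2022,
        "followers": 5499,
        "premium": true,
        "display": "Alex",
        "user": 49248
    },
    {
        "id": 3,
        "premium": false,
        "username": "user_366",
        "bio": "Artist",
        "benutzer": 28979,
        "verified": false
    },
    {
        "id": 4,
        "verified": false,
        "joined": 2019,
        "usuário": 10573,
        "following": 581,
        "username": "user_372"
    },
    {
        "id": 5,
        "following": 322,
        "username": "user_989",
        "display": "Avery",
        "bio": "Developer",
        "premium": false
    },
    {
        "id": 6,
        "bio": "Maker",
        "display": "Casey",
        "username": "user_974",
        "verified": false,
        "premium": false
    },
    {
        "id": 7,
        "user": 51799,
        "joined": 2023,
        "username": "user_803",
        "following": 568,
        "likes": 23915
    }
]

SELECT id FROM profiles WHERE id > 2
[3, 4, 5, 6, 7]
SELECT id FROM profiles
[1, 2, 3, 4, 5, 6, 7]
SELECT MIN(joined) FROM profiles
2019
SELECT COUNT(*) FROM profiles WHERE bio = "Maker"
2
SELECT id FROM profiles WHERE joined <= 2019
[4]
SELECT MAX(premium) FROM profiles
True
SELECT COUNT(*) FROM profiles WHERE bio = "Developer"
1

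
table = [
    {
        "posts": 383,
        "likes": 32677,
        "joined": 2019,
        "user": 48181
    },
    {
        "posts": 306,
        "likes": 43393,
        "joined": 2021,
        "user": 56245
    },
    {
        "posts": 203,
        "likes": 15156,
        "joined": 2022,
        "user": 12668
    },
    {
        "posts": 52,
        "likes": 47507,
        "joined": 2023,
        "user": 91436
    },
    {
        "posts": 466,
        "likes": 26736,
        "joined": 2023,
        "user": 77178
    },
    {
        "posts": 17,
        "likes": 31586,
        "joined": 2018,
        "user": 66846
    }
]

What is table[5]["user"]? 66846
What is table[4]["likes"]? 26736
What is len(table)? 6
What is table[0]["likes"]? 32677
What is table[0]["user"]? 48181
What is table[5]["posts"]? 17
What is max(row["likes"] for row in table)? 47507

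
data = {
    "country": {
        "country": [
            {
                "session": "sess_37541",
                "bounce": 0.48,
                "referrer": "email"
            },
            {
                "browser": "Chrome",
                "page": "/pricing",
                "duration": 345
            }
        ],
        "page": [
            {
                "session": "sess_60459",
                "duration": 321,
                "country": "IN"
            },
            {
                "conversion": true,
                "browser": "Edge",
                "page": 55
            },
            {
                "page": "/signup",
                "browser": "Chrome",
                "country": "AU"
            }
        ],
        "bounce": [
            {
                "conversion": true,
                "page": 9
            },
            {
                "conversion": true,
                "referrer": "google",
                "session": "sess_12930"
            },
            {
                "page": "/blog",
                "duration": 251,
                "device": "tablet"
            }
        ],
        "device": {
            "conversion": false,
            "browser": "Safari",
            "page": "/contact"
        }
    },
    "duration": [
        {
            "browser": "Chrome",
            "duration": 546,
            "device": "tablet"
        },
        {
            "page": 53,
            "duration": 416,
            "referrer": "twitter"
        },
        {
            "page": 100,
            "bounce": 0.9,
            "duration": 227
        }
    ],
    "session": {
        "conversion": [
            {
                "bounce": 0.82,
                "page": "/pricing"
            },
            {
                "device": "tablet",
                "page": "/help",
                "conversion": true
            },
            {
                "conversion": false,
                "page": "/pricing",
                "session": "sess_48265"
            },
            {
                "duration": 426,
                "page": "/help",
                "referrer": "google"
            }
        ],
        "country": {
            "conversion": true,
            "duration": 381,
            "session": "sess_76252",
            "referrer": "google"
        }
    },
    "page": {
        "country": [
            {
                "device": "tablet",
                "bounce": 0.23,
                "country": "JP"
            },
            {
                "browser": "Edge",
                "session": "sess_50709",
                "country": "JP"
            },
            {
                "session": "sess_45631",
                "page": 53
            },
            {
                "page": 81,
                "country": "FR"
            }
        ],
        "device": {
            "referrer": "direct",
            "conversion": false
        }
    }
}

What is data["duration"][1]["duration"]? 416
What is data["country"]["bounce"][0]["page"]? 9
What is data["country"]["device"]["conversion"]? False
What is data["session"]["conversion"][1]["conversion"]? True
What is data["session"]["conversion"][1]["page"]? "/help"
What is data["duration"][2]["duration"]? 227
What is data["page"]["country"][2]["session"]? "sess_45631"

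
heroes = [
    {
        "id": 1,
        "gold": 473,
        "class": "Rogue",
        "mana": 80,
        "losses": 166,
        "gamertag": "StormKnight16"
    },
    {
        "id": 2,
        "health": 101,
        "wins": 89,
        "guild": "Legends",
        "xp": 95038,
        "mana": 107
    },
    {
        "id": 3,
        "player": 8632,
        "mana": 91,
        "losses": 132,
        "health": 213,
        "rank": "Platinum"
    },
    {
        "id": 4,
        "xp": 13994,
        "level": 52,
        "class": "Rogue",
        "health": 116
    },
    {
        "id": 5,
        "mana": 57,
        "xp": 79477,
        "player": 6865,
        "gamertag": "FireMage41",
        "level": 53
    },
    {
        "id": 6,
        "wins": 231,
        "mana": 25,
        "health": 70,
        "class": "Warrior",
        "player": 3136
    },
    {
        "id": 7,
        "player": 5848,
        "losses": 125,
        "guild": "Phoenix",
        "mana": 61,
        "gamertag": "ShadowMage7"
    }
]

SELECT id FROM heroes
[1, 2, 3, 4, 5, 6, 7]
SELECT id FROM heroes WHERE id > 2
[3, 4, 5, 6, 7]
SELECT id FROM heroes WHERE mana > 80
[2, 3]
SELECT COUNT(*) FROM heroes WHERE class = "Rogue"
2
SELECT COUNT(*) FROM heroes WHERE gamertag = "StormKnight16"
1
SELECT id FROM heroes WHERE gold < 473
[]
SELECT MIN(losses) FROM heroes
125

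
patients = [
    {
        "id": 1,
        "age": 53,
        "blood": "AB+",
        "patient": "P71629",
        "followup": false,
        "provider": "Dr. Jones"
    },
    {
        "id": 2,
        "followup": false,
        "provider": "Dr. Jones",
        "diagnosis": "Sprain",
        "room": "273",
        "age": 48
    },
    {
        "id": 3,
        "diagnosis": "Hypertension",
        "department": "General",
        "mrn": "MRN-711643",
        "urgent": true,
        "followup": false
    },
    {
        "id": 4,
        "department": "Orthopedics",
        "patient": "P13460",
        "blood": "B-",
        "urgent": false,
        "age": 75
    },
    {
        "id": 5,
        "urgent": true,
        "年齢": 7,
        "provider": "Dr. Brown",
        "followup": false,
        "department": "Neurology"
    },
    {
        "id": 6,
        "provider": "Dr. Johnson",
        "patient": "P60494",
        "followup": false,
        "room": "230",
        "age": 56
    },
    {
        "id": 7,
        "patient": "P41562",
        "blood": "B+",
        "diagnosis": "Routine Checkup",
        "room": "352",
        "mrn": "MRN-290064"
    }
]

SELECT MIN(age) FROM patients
48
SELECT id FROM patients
[1, 2, 3, 4, 5, 6, 7]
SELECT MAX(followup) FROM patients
False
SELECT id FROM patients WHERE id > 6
[7]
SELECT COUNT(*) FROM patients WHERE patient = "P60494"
1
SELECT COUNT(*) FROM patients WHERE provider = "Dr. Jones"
2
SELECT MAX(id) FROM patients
7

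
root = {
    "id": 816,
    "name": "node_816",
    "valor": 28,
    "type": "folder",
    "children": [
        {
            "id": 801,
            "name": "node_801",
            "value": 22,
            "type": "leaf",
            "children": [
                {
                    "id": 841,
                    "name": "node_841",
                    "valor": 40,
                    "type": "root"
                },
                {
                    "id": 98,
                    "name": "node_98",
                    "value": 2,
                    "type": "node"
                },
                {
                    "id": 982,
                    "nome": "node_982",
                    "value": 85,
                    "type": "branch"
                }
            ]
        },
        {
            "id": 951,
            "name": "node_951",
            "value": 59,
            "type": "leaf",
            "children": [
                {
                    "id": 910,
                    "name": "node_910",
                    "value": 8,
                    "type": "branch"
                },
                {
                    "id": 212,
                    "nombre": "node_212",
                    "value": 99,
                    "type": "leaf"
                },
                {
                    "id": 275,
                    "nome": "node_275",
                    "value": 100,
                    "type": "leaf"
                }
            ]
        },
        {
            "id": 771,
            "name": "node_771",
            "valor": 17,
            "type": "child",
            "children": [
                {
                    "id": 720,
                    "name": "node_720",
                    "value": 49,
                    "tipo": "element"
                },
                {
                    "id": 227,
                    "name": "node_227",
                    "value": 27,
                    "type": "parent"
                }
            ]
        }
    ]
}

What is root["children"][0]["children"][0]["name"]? "node_841"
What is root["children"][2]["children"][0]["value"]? 49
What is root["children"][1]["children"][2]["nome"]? "node_275"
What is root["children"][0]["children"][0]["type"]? "root"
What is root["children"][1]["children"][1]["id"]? 212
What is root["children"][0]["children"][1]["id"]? 98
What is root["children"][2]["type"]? "child"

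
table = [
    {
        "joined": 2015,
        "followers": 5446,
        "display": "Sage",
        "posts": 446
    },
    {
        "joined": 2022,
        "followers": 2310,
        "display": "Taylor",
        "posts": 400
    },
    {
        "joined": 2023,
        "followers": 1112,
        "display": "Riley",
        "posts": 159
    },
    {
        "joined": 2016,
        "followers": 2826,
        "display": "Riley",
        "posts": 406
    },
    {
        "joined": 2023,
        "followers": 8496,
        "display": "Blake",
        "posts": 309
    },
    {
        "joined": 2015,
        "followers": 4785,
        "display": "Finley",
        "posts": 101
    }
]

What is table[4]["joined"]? 2023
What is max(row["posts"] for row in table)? 446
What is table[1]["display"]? "Taylor"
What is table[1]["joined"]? 2022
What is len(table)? 6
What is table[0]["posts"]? 446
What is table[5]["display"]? "Finley"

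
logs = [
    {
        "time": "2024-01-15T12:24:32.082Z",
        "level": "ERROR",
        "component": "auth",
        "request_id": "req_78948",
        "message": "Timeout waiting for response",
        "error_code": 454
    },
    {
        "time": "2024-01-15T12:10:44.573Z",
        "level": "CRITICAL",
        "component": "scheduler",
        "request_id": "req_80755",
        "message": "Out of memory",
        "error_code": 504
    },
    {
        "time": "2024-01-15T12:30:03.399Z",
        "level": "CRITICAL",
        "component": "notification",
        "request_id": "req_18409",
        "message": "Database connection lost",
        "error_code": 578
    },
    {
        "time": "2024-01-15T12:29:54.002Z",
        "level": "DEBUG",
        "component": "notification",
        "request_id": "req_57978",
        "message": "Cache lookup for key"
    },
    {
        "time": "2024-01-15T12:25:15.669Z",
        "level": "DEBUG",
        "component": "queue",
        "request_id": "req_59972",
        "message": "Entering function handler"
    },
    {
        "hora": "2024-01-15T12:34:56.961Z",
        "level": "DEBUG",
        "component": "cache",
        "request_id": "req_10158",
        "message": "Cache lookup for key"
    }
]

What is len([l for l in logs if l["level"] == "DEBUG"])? 3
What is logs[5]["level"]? "DEBUG"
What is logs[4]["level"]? "DEBUG"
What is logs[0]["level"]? "ERROR"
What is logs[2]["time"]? "2024-01-15T12:30:03.399Z"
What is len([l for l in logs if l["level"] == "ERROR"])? 1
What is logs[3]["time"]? "2024-01-15T12:29:54.002Z"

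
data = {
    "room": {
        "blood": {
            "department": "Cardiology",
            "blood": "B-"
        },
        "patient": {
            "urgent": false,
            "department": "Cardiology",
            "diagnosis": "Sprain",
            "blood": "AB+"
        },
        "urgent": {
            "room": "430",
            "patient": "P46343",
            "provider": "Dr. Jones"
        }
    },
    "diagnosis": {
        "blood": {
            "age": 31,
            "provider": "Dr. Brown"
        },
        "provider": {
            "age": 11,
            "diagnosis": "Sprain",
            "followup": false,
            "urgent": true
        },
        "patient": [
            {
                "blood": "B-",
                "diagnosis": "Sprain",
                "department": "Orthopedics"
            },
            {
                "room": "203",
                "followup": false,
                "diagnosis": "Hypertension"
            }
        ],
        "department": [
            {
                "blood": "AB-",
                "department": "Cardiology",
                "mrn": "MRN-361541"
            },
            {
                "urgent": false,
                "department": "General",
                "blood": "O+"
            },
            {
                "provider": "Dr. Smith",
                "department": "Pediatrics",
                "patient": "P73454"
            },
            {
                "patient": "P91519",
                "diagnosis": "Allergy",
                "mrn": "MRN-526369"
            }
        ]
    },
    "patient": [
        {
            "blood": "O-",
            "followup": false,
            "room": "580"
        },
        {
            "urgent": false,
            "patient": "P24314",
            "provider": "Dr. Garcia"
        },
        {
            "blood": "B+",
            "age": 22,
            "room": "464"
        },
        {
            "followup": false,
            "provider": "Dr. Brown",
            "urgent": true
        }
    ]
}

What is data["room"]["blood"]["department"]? "Cardiology"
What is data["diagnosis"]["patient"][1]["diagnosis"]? "Hypertension"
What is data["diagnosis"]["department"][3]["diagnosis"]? "Allergy"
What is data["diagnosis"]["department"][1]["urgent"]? False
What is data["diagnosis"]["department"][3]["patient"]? "P91519"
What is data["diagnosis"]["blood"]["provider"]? "Dr. Brown"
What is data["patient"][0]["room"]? "580"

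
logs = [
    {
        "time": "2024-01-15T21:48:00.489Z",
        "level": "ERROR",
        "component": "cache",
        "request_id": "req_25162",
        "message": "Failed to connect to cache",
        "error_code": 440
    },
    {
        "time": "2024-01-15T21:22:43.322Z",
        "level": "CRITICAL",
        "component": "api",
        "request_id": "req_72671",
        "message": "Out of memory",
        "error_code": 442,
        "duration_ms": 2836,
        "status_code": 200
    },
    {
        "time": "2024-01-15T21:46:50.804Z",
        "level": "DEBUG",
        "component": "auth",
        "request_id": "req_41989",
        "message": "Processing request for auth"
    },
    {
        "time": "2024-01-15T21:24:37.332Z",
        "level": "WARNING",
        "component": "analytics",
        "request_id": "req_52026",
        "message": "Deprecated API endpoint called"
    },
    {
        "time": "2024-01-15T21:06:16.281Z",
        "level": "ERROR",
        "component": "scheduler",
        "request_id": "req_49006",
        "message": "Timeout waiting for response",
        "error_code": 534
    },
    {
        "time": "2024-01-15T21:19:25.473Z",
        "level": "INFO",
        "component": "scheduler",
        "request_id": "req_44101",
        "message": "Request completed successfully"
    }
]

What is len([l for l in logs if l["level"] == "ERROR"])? 2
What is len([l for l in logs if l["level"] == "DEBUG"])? 1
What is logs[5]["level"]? "INFO"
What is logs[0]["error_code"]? 440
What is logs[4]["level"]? "ERROR"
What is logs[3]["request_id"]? "req_52026"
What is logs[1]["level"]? "CRITICAL"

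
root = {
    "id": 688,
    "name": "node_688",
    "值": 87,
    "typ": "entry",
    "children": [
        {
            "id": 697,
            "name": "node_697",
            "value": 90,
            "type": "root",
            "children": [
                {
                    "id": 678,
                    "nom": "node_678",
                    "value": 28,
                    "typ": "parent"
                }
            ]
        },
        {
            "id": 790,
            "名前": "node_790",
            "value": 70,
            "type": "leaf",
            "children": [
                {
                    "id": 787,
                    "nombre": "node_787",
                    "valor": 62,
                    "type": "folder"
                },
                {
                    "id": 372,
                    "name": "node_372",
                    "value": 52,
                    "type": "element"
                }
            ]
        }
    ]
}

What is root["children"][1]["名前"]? "node_790"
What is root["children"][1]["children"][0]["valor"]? 62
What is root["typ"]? "entry"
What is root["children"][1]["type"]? "leaf"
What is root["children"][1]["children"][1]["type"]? "element"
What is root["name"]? "node_688"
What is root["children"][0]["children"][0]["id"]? 678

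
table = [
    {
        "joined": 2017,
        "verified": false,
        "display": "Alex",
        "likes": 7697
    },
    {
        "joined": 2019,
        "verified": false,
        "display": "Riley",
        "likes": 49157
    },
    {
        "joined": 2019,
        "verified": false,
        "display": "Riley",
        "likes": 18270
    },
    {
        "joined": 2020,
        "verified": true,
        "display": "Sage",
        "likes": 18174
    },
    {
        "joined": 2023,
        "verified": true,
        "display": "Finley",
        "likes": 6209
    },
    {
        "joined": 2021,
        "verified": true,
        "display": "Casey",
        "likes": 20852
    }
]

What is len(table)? 6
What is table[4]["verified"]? True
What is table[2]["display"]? "Riley"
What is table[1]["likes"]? 49157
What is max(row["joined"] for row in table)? 2023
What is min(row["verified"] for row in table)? False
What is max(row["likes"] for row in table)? 49157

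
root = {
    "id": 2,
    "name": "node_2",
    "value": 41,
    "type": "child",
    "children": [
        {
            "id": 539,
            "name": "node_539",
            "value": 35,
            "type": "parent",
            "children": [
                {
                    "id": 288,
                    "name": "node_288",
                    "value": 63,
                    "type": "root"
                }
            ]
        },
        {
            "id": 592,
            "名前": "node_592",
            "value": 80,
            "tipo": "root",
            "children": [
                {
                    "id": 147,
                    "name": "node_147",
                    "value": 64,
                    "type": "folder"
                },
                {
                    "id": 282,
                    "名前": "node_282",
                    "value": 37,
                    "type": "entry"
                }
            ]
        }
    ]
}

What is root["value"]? 41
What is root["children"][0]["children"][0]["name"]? "node_288"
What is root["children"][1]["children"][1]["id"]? 282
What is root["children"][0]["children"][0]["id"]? 288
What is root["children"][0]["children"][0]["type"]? "root"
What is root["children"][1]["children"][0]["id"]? 147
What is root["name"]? "node_2"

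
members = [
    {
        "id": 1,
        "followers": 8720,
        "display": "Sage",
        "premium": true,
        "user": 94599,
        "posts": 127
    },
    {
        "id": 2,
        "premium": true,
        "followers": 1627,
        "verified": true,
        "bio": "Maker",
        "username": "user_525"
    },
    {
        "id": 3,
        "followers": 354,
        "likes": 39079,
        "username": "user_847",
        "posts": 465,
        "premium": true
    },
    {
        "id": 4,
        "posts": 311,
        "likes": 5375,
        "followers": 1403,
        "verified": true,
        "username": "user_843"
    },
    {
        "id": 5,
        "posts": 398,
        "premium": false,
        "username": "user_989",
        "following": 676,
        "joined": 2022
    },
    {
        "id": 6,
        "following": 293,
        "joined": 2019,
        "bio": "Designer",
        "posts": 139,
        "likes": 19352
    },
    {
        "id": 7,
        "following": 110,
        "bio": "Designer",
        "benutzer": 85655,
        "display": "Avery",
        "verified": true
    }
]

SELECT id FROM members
[1, 2, 3, 4, 5, 6, 7]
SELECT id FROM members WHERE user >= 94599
[1]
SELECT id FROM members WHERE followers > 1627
[1]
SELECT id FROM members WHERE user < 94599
[]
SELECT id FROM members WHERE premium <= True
[1, 2, 3, 5]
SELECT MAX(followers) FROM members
8720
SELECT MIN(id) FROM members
1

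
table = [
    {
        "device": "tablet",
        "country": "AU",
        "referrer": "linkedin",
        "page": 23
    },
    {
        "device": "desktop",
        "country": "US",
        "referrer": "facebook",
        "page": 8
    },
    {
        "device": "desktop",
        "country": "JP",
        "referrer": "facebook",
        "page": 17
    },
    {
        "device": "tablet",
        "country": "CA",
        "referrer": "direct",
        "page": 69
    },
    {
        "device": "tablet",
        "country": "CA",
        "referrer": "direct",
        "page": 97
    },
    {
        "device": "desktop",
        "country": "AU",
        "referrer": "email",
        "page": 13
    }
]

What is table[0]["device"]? "tablet"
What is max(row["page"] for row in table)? 97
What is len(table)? 6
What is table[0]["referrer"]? "linkedin"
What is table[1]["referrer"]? "facebook"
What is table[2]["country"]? "JP"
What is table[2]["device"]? "desktop"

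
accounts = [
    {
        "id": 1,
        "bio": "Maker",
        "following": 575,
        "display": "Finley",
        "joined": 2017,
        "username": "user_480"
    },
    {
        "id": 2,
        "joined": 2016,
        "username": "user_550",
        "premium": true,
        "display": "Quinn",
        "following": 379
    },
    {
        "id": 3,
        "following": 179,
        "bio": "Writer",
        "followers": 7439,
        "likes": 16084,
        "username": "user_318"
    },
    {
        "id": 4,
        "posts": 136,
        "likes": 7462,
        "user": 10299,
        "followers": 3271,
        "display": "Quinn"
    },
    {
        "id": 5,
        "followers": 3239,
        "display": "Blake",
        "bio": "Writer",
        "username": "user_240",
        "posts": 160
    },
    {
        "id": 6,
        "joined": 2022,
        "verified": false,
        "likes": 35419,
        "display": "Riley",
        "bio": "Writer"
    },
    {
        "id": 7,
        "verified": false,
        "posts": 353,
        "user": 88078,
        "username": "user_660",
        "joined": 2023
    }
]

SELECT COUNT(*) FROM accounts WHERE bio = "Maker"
1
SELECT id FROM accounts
[1, 2, 3, 4, 5, 6, 7]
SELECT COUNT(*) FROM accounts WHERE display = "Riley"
1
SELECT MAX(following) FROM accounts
575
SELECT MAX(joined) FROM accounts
2023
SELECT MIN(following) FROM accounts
179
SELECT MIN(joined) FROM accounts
2016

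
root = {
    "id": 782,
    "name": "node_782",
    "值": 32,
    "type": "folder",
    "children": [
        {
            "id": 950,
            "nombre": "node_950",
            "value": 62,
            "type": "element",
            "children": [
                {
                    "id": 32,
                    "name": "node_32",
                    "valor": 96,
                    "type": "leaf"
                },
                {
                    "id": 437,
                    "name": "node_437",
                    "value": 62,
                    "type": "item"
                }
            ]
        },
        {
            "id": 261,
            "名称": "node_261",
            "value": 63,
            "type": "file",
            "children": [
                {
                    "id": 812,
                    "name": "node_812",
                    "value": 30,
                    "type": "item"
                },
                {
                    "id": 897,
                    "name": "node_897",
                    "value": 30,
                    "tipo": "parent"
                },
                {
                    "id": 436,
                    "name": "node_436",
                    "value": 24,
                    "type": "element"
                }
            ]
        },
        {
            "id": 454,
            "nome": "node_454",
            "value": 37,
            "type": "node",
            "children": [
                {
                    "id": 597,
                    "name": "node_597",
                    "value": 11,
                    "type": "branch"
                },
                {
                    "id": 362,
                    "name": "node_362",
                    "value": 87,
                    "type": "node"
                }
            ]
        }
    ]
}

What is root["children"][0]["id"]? 950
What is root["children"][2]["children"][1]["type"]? "node"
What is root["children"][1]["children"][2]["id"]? 436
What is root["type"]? "folder"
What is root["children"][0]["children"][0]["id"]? 32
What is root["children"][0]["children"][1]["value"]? 62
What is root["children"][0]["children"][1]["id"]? 437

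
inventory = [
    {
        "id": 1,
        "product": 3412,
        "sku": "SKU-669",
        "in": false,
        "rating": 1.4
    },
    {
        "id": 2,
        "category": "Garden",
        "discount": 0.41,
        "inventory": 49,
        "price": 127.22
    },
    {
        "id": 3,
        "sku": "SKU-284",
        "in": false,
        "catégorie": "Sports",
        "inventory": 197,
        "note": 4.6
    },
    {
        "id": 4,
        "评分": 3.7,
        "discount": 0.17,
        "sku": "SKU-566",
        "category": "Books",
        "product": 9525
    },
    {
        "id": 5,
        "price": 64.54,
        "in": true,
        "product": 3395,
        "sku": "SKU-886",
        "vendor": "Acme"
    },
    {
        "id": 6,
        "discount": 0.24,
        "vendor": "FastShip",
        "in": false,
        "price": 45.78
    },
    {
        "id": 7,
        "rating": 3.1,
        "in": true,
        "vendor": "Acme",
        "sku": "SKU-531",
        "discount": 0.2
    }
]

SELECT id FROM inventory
[1, 2, 3, 4, 5, 6, 7]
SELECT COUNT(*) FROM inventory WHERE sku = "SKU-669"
1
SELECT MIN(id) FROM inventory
1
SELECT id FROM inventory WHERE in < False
[]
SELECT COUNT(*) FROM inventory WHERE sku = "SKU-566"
1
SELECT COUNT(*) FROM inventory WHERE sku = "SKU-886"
1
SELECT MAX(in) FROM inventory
True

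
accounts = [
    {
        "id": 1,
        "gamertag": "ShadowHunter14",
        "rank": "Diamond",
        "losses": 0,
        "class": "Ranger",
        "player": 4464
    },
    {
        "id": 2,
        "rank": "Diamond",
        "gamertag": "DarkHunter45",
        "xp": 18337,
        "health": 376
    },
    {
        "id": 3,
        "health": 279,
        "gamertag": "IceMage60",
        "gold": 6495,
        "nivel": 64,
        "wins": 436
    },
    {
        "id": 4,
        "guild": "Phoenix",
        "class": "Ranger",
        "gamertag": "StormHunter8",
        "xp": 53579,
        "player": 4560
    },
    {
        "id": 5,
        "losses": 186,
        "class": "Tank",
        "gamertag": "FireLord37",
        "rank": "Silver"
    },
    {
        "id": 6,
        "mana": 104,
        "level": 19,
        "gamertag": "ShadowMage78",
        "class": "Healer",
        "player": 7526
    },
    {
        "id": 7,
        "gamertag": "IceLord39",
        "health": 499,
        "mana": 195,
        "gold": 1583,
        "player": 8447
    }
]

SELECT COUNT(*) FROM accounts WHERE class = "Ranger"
2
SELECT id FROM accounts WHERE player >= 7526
[6, 7]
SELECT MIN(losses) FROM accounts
0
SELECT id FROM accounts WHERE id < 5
[1, 2, 3, 4]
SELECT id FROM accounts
[1, 2, 3, 4, 5, 6, 7]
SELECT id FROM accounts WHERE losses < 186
[1]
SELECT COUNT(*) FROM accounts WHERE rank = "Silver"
1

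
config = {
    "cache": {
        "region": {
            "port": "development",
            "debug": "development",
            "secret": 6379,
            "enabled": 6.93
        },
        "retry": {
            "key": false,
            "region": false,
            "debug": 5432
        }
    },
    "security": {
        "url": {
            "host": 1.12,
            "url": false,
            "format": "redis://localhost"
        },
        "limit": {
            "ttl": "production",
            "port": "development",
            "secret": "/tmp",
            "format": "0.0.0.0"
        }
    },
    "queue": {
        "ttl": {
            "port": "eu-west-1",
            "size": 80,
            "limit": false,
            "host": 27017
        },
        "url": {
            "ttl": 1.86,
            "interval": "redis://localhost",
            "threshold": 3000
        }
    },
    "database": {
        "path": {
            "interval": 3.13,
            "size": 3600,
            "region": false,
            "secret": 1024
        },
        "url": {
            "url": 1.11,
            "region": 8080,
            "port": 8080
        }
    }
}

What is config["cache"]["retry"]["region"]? False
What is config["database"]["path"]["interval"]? 3.13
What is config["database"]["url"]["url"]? 1.11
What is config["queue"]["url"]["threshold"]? 3000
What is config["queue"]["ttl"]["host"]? 27017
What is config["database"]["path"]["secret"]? 1024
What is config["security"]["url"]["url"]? False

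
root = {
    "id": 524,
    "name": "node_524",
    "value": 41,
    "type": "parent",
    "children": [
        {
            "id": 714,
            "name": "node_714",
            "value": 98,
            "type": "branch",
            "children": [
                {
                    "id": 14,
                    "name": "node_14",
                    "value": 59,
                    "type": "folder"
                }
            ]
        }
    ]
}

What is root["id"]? 524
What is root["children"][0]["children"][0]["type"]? "folder"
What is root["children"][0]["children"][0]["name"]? "node_14"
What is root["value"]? 41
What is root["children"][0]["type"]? "branch"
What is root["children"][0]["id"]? 714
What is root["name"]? "node_524"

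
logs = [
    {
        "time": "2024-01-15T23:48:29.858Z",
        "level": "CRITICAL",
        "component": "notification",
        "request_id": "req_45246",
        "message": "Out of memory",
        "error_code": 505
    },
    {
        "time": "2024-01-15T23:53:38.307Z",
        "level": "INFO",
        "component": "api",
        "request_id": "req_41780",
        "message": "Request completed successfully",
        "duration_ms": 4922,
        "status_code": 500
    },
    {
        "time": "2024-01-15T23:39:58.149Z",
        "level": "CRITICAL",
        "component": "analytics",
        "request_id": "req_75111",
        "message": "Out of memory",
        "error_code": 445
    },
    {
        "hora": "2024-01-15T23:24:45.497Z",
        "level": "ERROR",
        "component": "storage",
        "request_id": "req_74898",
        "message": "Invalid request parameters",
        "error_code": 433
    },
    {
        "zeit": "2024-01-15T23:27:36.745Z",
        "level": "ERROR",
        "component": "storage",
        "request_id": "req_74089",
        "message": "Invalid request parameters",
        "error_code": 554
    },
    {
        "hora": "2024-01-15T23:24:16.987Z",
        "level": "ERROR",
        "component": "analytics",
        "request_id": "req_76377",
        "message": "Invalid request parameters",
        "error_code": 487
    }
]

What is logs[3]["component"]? "storage"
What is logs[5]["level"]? "ERROR"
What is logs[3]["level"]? "ERROR"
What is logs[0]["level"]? "CRITICAL"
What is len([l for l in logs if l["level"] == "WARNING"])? 0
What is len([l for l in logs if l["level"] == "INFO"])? 1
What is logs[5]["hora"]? "2024-01-15T23:24:16.987Z"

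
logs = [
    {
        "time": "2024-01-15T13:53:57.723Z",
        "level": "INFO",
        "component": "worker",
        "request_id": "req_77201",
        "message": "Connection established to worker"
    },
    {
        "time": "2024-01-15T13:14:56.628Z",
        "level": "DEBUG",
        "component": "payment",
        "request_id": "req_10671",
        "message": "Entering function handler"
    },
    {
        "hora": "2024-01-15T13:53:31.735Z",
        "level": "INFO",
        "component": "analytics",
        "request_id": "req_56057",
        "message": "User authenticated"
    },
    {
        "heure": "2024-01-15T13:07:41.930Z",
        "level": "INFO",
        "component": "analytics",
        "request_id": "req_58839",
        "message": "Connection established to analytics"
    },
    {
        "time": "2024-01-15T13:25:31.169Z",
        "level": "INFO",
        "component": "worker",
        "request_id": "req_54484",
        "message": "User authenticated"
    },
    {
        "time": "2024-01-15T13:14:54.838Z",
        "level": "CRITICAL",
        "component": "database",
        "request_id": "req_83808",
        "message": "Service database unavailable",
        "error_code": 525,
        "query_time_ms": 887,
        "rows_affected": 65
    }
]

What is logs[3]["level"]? "INFO"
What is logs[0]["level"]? "INFO"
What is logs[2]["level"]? "INFO"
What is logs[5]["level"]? "CRITICAL"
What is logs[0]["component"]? "worker"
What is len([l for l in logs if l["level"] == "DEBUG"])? 1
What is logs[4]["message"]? "User authenticated"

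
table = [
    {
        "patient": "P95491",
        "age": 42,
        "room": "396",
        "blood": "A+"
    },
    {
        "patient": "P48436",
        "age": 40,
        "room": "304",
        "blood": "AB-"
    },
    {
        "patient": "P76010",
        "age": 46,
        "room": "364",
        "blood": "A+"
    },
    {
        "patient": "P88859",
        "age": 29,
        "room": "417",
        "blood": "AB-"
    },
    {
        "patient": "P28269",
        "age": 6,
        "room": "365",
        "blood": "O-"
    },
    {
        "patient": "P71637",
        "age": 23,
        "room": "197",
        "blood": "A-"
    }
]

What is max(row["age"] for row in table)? 46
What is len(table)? 6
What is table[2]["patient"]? "P76010"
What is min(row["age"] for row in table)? 6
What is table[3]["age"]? 29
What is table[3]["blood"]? "AB-"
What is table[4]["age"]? 6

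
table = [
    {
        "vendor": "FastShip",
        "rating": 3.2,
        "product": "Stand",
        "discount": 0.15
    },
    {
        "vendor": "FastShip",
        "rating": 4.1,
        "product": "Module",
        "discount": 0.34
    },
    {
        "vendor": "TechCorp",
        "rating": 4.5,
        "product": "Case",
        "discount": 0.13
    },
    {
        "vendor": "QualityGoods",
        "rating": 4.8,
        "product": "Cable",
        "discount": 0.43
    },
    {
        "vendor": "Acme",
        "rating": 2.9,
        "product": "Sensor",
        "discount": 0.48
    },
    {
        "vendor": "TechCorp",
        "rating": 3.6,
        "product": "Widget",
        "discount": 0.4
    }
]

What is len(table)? 6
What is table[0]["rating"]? 3.2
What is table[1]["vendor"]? "FastShip"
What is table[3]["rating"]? 4.8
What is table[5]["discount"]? 0.4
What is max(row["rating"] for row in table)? 4.8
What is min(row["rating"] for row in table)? 2.9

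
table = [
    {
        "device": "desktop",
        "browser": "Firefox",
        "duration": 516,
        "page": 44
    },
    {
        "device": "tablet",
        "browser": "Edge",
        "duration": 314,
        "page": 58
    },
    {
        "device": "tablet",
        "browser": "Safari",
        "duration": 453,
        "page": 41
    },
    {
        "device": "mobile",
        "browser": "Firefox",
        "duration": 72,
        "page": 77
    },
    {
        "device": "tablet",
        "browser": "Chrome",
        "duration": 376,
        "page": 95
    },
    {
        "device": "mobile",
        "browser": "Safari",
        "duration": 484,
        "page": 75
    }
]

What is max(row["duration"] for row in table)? 516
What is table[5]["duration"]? 484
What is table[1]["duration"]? 314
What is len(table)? 6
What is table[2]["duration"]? 453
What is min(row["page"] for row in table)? 41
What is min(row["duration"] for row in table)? 72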